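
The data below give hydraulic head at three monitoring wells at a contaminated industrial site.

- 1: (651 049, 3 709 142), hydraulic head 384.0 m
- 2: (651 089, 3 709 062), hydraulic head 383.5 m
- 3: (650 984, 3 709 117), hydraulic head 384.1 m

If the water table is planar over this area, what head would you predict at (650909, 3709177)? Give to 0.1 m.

384.6 m

Differences from 1: to 2 (Δx, Δy, Δh) = (40, -80, -0.5); to 3 = (-65, -25, +0.1).
Determinant of the coordinate differences = 40·(-25) − (-65)·(-80) = -6200.
∂h/∂x = [(-0.5)·(-25) − (+0.1)·(-80)] / -6200 = -0.003306
∂h/∂y = [40·(+0.1) − (-65)·(-0.5)] / -6200 = +0.004597
h(650909, 3709177) = 384.0 + (-0.003306)·(-140) + (+0.004597)·(35) = 384.0 +0.463 +0.161 = 384.624 m.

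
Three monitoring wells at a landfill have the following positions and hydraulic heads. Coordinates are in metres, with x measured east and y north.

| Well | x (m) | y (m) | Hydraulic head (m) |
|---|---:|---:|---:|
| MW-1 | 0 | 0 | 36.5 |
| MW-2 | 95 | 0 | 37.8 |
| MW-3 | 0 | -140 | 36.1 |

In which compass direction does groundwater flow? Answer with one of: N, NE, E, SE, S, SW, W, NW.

∂h/∂x = (37.8 − 36.5) / (95 − 0) = +0.01368
∂h/∂y = (36.1 − 36.5) / (-140 − 0) = +0.002857
Flow = −∇h = (-0.01368 east, -0.002857 north), which points west.

W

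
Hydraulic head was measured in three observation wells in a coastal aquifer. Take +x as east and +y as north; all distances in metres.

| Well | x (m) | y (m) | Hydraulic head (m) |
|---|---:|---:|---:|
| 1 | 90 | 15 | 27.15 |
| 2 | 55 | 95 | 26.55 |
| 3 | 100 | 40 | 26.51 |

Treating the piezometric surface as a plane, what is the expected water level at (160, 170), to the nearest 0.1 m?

Differences from 1: to 2 (Δx, Δy, Δh) = (-35, 80, -0.60); to 3 = (10, 25, -0.64).
Determinant of the coordinate differences = (-35)·25 − 10·80 = -1675.
∂h/∂x = [(-0.60)·25 − (-0.64)·80] / -1675 = -0.02161
∂h/∂y = [(-35)·(-0.64) − 10·(-0.60)] / -1675 = -0.01696
h(160, 170) = 27.15 + (-0.02161)·(70) + (-0.01696)·(155) = 27.15 -1.513 -2.628 = 23.009 m.

23.0 m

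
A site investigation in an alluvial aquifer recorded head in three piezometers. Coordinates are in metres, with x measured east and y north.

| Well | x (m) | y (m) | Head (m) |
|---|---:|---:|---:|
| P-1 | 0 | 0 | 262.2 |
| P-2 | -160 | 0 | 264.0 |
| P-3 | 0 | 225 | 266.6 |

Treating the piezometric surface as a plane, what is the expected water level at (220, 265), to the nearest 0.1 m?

264.9 m

∂h/∂x = (264.0 − 262.2) / (-160 − 0) = -0.01125
∂h/∂y = (266.6 − 262.2) / (225 − 0) = +0.01956
h(220, 265) = 262.2 + (-0.01125)·(220) + (+0.01956)·(265) = 262.2 -2.475 +5.182 = 264.907 m.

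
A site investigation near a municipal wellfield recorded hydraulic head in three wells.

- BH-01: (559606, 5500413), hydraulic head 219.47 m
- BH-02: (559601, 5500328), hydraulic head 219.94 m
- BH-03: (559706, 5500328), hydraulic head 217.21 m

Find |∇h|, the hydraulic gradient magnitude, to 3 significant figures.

0.0263

Differences from BH-01: to BH-02 (Δx, Δy, Δh) = (-5, -85, +0.47); to BH-03 = (100, -85, -2.26).
Solve a·Δx + b·Δy = Δh: det = (-5)·(-85) − 100·(-85) = 8925.
∂h/∂x = [(+0.47)·(-85) − (-2.26)·(-85)] / 8925 = -0.02600
∂h/∂y = [(-5)·(-2.26) − 100·(+0.47)] / 8925 = -0.004000
|∇h| = √(-0.02600² + -0.004000²) = 0.02631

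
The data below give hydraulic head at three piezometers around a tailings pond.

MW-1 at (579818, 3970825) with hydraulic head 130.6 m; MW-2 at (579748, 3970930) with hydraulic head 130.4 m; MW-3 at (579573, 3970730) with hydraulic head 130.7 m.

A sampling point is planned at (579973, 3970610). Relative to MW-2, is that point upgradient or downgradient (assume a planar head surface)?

With h = a·x + b·y + c and MW-1 as origin, the differences give:
  (-70)·a + 105·b = -0.2
  (-245)·a + (-95)·b = +0.1
Eliminate b (×(-95) and ×105, subtract): 32375·a = 8.50 → a = ∂h/∂x = +0.0002625
Back-substitute: b = ∂h/∂y = -0.001730.
Head at (579973, 3970610) = 130.6 + (+0.0002625)·(155) + (-0.001730)·(-215) = 131.01 m.
That is higher than the 130.4 m at MW-2, so the point is upgradient.

upgradient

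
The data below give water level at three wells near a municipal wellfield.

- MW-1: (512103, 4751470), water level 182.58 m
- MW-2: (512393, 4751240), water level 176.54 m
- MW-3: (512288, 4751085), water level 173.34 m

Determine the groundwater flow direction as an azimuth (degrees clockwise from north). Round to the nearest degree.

Differences from MW-1: to MW-2 (Δx, Δy, Δh) = (290, -230, -6.04); to MW-3 = (185, -385, -9.24).
Determinant of the coordinate differences = 290·(-385) − 185·(-230) = -69100.
∂h/∂x = [(-6.04)·(-385) − (-9.24)·(-230)] / -69100 = -0.002897
∂h/∂y = [290·(-9.24) − 185·(-6.04)] / -69100 = +0.02261
Flow direction (−∇h) has components (+0.002897 E, -0.02261 N).
Azimuth = atan2(E, N) = atan2(+0.002897, -0.02261) = 172.7° ≈ 173°.

173°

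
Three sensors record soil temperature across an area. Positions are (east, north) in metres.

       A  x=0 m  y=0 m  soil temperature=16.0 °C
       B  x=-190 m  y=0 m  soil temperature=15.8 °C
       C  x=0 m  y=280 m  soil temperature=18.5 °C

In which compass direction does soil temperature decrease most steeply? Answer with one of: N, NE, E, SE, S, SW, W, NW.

∂T/∂x = (15.8 − 16.0) / (-190 − 0) = +0.001053
∂T/∂y = (18.5 − 16.0) / (280 − 0) = +0.008929
Steepest decrease is along −∇f = (-0.001053 E, -0.008929 N) → south.

S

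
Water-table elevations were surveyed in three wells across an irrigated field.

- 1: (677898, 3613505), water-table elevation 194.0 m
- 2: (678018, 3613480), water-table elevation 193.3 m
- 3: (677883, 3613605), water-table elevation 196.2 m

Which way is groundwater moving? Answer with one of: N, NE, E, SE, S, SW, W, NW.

Differences from 1: to 2 (Δx, Δy, Δh) = (120, -25, -0.7); to 3 = (-15, 100, +2.2).
Solve a·Δx + b·Δy = Δh: det = 120·100 − (-15)·(-25) = 11625.
∂h/∂x = [(-0.7)·100 − (+2.2)·(-25)] / 11625 = -0.001290
∂h/∂y = [120·(+2.2) − (-15)·(-0.7)] / 11625 = +0.02181
Flow = −∇h = (+0.001290 east, -0.02181 north), which points south.

S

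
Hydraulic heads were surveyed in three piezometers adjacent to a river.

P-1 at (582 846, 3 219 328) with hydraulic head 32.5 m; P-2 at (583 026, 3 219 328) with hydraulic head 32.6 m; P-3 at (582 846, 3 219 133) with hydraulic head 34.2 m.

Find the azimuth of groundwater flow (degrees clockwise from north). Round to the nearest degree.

∂h/∂x = (32.6 − 32.5) / (583026 − 582846) = +0.0005556
∂h/∂y = (34.2 − 32.5) / (3219133 − 3219328) = -0.008718
Flow direction (−∇h) has components (-0.0005556 E, +0.008718 N).
Azimuth = atan2(E, N) = atan2(-0.0005556, +0.008718) = 356.4° ≈ 356°.

356°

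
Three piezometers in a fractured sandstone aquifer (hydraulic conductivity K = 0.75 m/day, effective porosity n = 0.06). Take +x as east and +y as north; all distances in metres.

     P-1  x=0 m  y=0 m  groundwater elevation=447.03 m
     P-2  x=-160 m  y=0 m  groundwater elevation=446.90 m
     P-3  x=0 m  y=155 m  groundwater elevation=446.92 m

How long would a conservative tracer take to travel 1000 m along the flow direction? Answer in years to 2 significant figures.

∂h/∂x = (446.90 − 447.03) / (-160 − 0) = +0.0008125
∂h/∂y = (446.92 − 447.03) / (155 − 0) = -0.0007097
|∇h| = √(0.0008125² + -0.0007097²) = 0.001079
Seepage velocity v = K·i/n = 0.75 × 0.001079 / 0.06 = 0.01349 m/day.
t = 1000 / 0.01349 = 7.413e+04 days = 203 years.

200 years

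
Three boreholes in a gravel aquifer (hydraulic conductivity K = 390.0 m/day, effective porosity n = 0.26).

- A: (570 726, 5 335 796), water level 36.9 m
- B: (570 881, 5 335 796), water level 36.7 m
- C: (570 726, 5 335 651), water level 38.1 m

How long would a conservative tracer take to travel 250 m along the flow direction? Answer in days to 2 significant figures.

∂h/∂x = (36.7 − 36.9) / (570881 − 570726) = -0.001290
∂h/∂y = (38.1 − 36.9) / (5335651 − 5335796) = -0.008276
|∇h| = √(-0.001290² + -0.008276²) = 0.008376
Seepage velocity v = K·i/n = 390.0 × 0.008376 / 0.26 = 12.56 m/day.
t = 250 / 12.56 = 19.9 days.

20 days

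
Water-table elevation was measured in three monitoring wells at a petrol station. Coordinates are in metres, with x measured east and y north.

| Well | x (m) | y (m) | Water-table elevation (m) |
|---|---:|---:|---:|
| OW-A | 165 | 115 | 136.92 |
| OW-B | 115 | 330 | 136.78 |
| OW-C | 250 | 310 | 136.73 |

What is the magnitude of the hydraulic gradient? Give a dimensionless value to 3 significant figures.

Three-point gradient (reference OW-A): Δ to OW-B = (-50, 215, -0.14), Δ to OW-C = (85, 195, -0.19).
∂h/∂x = -0.0004835, ∂h/∂y = -0.0007636 (det = -28025).
|∇h| = √(-0.0004835² + -0.0007636²) = 0.0009038

0.000904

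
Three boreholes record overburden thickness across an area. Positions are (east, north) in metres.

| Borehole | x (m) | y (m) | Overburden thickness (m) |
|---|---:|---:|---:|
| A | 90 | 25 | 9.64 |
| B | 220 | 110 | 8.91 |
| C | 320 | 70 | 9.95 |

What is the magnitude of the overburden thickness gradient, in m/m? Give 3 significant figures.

Taking A as reference: B−A = (130, 85, -0.73); C−A = (230, 45, +0.31).
Determinant of the coordinate differences = 130·45 − 230·85 = -13700.
∂d/∂x = [(-0.73)·45 − (+0.31)·85] / -13700 = +0.004321
∂d/∂y = [130·(+0.31) − 230·(-0.73)] / -13700 = -0.01520
|∇f| = √(0.004321² + -0.01520²) = 0.0158 m/m

0.0158 m/m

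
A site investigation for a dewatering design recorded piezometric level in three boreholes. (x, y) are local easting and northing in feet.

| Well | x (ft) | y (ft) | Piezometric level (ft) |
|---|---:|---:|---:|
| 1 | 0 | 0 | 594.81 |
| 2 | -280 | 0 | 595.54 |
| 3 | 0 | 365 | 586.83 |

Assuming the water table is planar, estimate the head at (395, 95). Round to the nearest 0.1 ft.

∂h/∂x = (595.54 − 594.81) / (-280 − 0) = -0.002607
∂h/∂y = (586.83 − 594.81) / (365 − 0) = -0.02186
h(395, 95) = 594.81 + (-0.002607)·(395) + (-0.02186)·(95) = 594.81 -1.030 -2.077 = 591.703 ft.

591.7 ft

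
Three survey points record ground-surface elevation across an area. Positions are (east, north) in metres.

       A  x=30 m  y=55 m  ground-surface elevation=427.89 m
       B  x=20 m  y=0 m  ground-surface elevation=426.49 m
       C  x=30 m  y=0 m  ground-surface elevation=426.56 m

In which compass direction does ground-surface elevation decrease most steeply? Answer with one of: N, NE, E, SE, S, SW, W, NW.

S

Differences from A: to B (Δx, Δy, Δh) = (-10, -55, -1.40); to C = (0, -55, -1.33).
Solve a·Δx + b·Δy = Δz: det = (-10)·(-55) − 0·(-55) = 550.
∂z/∂x = [(-1.40)·(-55) − (-1.33)·(-55)] / 550 = +0.007000
∂z/∂y = [(-10)·(-1.33) − 0·(-1.40)] / 550 = +0.02418
Steepest decrease is along −∇f = (-0.007000 E, -0.02418 N) → south.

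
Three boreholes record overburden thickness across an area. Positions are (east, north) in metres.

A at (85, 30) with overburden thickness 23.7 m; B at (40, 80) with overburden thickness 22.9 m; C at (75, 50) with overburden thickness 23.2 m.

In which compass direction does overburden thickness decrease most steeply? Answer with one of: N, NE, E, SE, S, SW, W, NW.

With d = a·x + b·y + c and A as origin, the differences give:
  (-45)·a + 50·b = -0.8
  (-10)·a + 20·b = -0.5
Eliminate b (×20 and ×50, subtract): -400·a = 9.00 → a = ∂d/∂x = -0.02250
Back-substitute: b = ∂d/∂y = -0.03625.
Steepest decrease is along −∇f = (+0.02250 E, +0.03625 N) → northeast.

NE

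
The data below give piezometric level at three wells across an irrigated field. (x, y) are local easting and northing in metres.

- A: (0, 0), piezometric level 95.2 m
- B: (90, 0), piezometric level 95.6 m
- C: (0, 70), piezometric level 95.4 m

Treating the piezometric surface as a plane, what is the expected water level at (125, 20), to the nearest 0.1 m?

95.8 m

∂h/∂x = (95.6 − 95.2) / (90 − 0) = +0.004444
∂h/∂y = (95.4 − 95.2) / (70 − 0) = +0.002857
h(125, 20) = 95.2 + (+0.004444)·(125) + (+0.002857)·(20) = 95.2 +0.556 +0.057 = 95.813 m.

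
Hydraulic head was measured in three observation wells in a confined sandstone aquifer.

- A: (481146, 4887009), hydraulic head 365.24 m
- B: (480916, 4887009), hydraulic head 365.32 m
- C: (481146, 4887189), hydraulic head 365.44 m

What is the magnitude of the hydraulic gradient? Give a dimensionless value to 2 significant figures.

0.0012

∂h/∂x = (365.32 − 365.24) / (480916 − 481146) = -0.0003478
∂h/∂y = (365.44 − 365.24) / (4887189 − 4887009) = +0.001111
|∇h| = √(-0.0003478² + 0.001111²) = 0.001164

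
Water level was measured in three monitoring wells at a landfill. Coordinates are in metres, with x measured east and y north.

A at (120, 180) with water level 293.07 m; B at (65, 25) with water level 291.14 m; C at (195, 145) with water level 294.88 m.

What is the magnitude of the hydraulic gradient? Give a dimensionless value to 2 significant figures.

0.026

Differences from A: to B (Δx, Δy, Δh) = (-55, -155, -1.93); to C = (75, -35, +1.81).
Determinant of the coordinate differences = (-55)·(-35) − 75·(-155) = 13550.
∂h/∂x = [(-1.93)·(-35) − (+1.81)·(-155)] / 13550 = +0.02569
∂h/∂y = [(-55)·(+1.81) − 75·(-1.93)] / 13550 = +0.003336
|∇h| = √(0.02569² + 0.003336²) = 0.02591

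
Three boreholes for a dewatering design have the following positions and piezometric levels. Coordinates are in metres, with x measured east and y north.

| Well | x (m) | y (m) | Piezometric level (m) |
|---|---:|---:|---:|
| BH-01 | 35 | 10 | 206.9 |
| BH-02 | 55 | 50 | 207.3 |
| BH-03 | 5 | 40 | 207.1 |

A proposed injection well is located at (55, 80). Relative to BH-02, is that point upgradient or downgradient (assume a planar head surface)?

Taking BH-01 as reference: BH-02−BH-01 = (20, 40, +0.4); BH-03−BH-01 = (-30, 30, +0.2).
Solve a·Δx + b·Δy = Δh: det = 20·30 − (-30)·40 = 1800.
∂h/∂x = [(+0.4)·30 − (+0.2)·40] / 1800 = +0.002222
∂h/∂y = [20·(+0.2) − (-30)·(+0.4)] / 1800 = +0.008889
Head at (55, 80) = 206.9 + (+0.002222)·(20) + (+0.008889)·(70) = 207.57 m.
That is higher than the 207.3 m at BH-02, so the point is upgradient.

upgradient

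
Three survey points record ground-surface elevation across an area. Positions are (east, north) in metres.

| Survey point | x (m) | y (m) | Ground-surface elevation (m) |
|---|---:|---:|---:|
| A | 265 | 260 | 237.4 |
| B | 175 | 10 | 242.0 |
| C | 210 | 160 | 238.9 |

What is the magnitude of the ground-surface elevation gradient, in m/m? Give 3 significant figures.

0.0306 m/m

Three-point gradient (reference A): Δ to B = (-90, -250, +4.6), Δ to C = (-55, -100, +1.5).
∂z/∂x = +0.01789, ∂z/∂y = -0.02484 (det = -4750).
|∇f| = √(0.01789² + -0.02484²) = 0.03061 m/m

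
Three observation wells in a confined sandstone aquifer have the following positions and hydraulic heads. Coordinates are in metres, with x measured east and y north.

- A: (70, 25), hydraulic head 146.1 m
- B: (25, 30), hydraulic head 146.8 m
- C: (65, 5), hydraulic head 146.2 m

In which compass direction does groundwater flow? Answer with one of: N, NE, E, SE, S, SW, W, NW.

Taking A as reference: B−A = (-45, 5, +0.7); C−A = (-5, -20, +0.1).
Determinant of the coordinate differences = (-45)·(-20) − (-5)·5 = 925.
∂h/∂x = [(+0.7)·(-20) − (+0.1)·5] / 925 = -0.01568
∂h/∂y = [(-45)·(+0.1) − (-5)·(+0.7)] / 925 = -0.001081
Flow = −∇h = (+0.01568 east, +0.001081 north), which points east.

E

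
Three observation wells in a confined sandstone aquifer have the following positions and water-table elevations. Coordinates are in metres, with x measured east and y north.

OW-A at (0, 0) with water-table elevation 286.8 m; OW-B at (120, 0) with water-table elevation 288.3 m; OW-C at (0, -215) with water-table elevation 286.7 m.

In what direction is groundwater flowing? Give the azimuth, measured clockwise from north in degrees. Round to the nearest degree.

∂h/∂x = (288.3 − 286.8) / (120 − 0) = +0.01250
∂h/∂y = (286.7 − 286.8) / (-215 − 0) = +0.0004651
Flow direction (−∇h) has components (-0.01250 E, -0.0004651 N).
Azimuth = atan2(E, N) = atan2(-0.01250, -0.0004651) = 267.9° ≈ 268°.

268°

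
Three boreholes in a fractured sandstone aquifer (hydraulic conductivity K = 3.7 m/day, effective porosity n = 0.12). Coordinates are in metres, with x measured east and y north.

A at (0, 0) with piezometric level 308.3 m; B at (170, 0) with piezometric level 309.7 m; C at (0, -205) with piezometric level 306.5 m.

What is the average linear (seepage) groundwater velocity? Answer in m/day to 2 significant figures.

0.37 m/day

∂h/∂x = (309.7 − 308.3) / (170 − 0) = +0.008235
∂h/∂y = (306.5 − 308.3) / (-205 − 0) = +0.008780
|∇h| = √(0.008235² + 0.008780²) = 0.01204
Seepage velocity v = K·i/n = 3.7 × 0.01204 / 0.12 = 0.3712 m/day.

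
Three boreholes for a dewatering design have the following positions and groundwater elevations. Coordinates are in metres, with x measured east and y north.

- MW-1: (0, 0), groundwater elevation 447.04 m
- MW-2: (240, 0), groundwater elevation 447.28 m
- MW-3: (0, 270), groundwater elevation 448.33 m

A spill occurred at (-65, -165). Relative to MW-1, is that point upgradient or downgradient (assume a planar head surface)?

downgradient

∂h/∂x = (447.28 − 447.04) / (240 − 0) = +0.0010000
∂h/∂y = (448.33 − 447.04) / (270 − 0) = +0.004778
Head at (-65, -165) = 447.04 + (+0.0010000)·(-65) + (+0.004778)·(-165) = 446.19 m.
That is lower than the 447.04 m at MW-1, so the point is downgradient.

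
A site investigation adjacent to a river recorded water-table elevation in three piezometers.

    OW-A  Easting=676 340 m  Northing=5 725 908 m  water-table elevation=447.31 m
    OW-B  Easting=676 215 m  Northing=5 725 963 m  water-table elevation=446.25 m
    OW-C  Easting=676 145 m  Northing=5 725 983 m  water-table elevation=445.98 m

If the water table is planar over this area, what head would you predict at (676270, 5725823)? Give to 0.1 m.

450.2 m

Taking OW-A as reference: OW-B−OW-A = (-125, 55, -1.06); OW-C−OW-A = (-195, 75, -1.33).
Determinant of the coordinate differences = (-125)·75 − (-195)·55 = 1350.
∂h/∂x = [(-1.06)·75 − (-1.33)·55] / 1350 = -0.004704
∂h/∂y = [(-125)·(-1.33) − (-195)·(-1.06)] / 1350 = -0.02996
h(676270, 5725823) = 447.31 + (-0.004704)·(-70) + (-0.02996)·(-85) = 447.31 +0.329 +2.547 = 450.186 m.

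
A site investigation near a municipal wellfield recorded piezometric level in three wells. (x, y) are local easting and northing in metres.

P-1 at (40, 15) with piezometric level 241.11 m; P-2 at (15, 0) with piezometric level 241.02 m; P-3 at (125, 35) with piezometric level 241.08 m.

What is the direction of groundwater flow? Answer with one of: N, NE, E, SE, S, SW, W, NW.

Taking P-1 as reference: P-2−P-1 = (-25, -15, -0.09); P-3−P-1 = (85, 20, -0.03).
Determinant of the coordinate differences = (-25)·20 − 85·(-15) = 775.
∂h/∂x = [(-0.09)·20 − (-0.03)·(-15)] / 775 = -0.002903
∂h/∂y = [(-25)·(-0.03) − 85·(-0.09)] / 775 = +0.01084
Flow = −∇h = (+0.002903 east, -0.01084 north), which points south.

S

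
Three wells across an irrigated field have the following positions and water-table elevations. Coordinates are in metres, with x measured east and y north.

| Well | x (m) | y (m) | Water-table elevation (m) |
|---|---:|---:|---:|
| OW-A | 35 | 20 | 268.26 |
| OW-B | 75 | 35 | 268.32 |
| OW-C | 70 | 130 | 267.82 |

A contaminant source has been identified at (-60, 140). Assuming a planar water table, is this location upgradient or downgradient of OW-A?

downgradient

With h = a·x + b·y + c and OW-A as origin, the differences give:
  40·a + 15·b = +0.06
  35·a + 110·b = -0.44
Eliminate b (×110 and ×15, subtract): 3875·a = 13.200 → a = ∂h/∂x = +0.003406
Back-substitute: b = ∂h/∂y = -0.005084.
Head at (-60, 140) = 268.26 + (+0.003406)·(-95) + (-0.005084)·(120) = 267.33 m.
That is lower than the 268.26 m at OW-A, so the point is downgradient.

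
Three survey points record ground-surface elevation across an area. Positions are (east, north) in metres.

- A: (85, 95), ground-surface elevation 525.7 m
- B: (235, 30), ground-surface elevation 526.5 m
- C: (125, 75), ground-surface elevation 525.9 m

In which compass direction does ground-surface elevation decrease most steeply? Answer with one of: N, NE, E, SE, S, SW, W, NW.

Taking A as reference: B−A = (150, -65, +0.8); C−A = (40, -20, +0.2).
Solve a·Δx + b·Δy = Δz: det = 150·(-20) − 40·(-65) = -400.
∂z/∂x = [(+0.8)·(-20) − (+0.2)·(-65)] / -400 = +0.007500
∂z/∂y = [150·(+0.2) − 40·(+0.8)] / -400 = +0.005000
Steepest decrease is along −∇f = (-0.007500 E, -0.005000 N) → southwest.

SW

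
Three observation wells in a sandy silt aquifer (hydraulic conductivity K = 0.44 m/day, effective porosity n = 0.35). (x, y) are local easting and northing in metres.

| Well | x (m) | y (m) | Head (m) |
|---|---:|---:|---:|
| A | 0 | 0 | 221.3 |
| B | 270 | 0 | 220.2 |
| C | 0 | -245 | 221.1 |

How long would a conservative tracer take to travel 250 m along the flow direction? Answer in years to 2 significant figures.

∂h/∂x = (220.2 − 221.3) / (270 − 0) = -0.004074
∂h/∂y = (221.1 − 221.3) / (-245 − 0) = +0.0008163
|∇h| = √(-0.004074² + 0.0008163²) = 0.004155
Seepage velocity v = K·i/n = 0.44 × 0.004155 / 0.35 = 0.005223 m/day.
t = 250 / 0.005223 = 4.787e+04 days = 131 years.

130 years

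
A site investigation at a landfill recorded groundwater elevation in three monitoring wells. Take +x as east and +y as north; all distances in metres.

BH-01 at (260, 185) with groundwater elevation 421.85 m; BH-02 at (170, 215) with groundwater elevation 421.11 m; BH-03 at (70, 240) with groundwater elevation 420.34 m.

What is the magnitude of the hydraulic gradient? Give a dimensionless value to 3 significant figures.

With h = a·x + b·y + c and BH-01 as origin, the differences give:
  (-90)·a + 30·b = -0.74
  (-190)·a + 55·b = -1.51
Eliminate b (×55 and ×30, subtract): 750·a = 4.600 → a = ∂h/∂x = +0.006133
Back-substitute: b = ∂h/∂y = -0.006267.
|∇h| = √(0.006133² + -0.006267²) = 0.008769

0.00877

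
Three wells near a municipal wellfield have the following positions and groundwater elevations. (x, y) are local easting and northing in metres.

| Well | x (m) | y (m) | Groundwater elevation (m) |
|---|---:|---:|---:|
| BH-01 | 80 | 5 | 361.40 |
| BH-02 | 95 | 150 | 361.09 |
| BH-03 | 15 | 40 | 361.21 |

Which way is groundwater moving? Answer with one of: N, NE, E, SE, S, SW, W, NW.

NW

Differences from BH-01: to BH-02 (Δx, Δy, Δh) = (15, 145, -0.31); to BH-03 = (-65, 35, -0.19).
Solve a·Δx + b·Δy = Δh: det = 15·35 − (-65)·145 = 9950.
∂h/∂x = [(-0.31)·35 − (-0.19)·145] / 9950 = +0.001678
∂h/∂y = [15·(-0.19) − (-65)·(-0.31)] / 9950 = -0.002312
Flow = −∇h = (-0.001678 east, +0.002312 north), which points northwest.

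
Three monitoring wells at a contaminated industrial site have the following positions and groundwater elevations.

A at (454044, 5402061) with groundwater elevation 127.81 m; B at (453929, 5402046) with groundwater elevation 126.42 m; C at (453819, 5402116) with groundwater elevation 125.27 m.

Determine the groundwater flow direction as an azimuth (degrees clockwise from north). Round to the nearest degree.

Taking A as reference: B−A = (-115, -15, -1.39); C−A = (-225, 55, -2.54).
Determinant of the coordinate differences = (-115)·55 − (-225)·(-15) = -9700.
∂h/∂x = [(-1.39)·55 − (-2.54)·(-15)] / -9700 = +0.01181
∂h/∂y = [(-115)·(-2.54) − (-225)·(-1.39)] / -9700 = +0.002129
Flow direction (−∇h) has components (-0.01181 E, -0.002129 N).
Azimuth = atan2(E, N) = atan2(-0.01181, -0.002129) = 259.8° ≈ 260°.

260°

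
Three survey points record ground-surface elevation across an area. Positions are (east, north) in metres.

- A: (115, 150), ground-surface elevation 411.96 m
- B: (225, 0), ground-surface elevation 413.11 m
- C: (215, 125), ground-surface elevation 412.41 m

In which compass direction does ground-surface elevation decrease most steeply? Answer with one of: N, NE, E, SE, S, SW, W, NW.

With z = a·x + b·y + c and A as origin, the differences give:
  110·a + (-150)·b = +1.15
  100·a + (-25)·b = +0.45
Eliminate b (×(-25) and ×(-150), subtract): 12250·a = 38.750 → a = ∂z/∂x = +0.003163
Back-substitute: b = ∂z/∂y = -0.005347.
Steepest decrease is along −∇f = (-0.003163 E, +0.005347 N) → northwest.

NW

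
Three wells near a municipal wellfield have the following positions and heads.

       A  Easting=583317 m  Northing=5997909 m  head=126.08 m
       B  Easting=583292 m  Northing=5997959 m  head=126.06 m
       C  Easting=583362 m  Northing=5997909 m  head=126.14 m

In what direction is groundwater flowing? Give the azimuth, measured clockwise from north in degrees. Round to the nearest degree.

259°

Differences from A: to B (Δx, Δy, Δh) = (-25, 50, -0.02); to C = (45, 0, +0.06).
Determinant of the coordinate differences = (-25)·0 − 45·50 = -2250.
∂h/∂x = [(-0.02)·0 − (+0.06)·50] / -2250 = +0.001333
∂h/∂y = [(-25)·(+0.06) − 45·(-0.02)] / -2250 = +0.0002667
Flow direction (−∇h) has components (-0.001333 E, -0.0002667 N).
Azimuth = atan2(E, N) = atan2(-0.001333, -0.0002667) = 258.7° ≈ 259°.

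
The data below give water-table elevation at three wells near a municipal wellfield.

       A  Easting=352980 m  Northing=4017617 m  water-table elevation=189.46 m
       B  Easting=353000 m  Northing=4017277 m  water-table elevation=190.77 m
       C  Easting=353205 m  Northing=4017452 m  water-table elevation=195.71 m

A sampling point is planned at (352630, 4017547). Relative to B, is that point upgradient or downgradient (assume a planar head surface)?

downgradient

Three-point gradient (reference A): Δ to B = (20, -340, +1.31), Δ to C = (225, -165, +6.25).
∂h/∂x = +0.02608, ∂h/∂y = -0.002319 (det = 73200).
Head at (352630, 4017547) = 189.46 + (+0.02608)·(-350) + (-0.002319)·(-70) = 180.50 m.
That is lower than the 190.77 m at B, so the point is downgradient.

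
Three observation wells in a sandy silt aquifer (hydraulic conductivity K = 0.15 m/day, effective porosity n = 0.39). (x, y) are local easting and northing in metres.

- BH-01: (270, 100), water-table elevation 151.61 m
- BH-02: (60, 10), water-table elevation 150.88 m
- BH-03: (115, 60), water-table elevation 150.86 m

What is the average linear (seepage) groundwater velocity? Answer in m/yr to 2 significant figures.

1.5 m/yr

Taking BH-01 as reference: BH-02−BH-01 = (-210, -90, -0.73); BH-03−BH-01 = (-155, -40, -0.75).
Solve a·Δx + b·Δy = Δh: det = (-210)·(-40) − (-155)·(-90) = -5550.
∂h/∂x = [(-0.73)·(-40) − (-0.75)·(-90)] / -5550 = +0.006901
∂h/∂y = [(-210)·(-0.75) − (-155)·(-0.73)] / -5550 = -0.007991
|∇h| = √(0.006901² + -0.007991²) = 0.01056
Seepage velocity v = K·i/n = 0.15 × 0.01056 / 0.39 = 0.004062 m/day = 1.484 m/yr.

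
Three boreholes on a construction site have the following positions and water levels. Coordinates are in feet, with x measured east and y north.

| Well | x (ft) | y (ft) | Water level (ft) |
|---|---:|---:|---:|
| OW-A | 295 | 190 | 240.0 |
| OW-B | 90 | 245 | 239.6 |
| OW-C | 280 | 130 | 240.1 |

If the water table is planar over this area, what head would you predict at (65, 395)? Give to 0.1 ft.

239.3 ft

With h = a·x + b·y + c and OW-A as origin, the differences give:
  (-205)·a + 55·b = -0.4
  (-15)·a + (-60)·b = +0.1
Eliminate b (×(-60) and ×55, subtract): 13125·a = 18.50 → a = ∂h/∂x = +0.001410
Back-substitute: b = ∂h/∂y = -0.002019.
h(65, 395) = 240.0 + (+0.001410)·(-230) + (-0.002019)·(205) = 240.0 -0.324 -0.414 = 239.262 ft.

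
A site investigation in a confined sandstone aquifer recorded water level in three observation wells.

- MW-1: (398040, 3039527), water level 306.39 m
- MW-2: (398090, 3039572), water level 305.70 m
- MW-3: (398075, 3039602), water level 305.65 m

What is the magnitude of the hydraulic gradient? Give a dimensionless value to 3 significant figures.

0.0103

With h = a·x + b·y + c and MW-1 as origin, the differences give:
  50·a + 45·b = -0.69
  35·a + 75·b = -0.74
Eliminate b (×75 and ×45, subtract): 2175·a = -18.450 → a = ∂h/∂x = -0.008483
Back-substitute: b = ∂h/∂y = -0.005908.
|∇h| = √(-0.008483² + -0.005908²) = 0.01034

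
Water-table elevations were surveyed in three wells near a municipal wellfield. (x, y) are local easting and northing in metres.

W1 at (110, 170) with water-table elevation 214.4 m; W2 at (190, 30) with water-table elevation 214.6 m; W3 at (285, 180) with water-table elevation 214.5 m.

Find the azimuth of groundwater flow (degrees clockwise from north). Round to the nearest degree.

329°

Taking W1 as reference: W2−W1 = (80, -140, +0.2); W3−W1 = (175, 10, +0.1).
Solve a·Δx + b·Δy = Δh: det = 80·10 − 175·(-140) = 25300.
∂h/∂x = [(+0.2)·10 − (+0.1)·(-140)] / 25300 = +0.0006324
∂h/∂y = [80·(+0.1) − 175·(+0.2)] / 25300 = -0.001067
Flow direction (−∇h) has components (-0.0006324 E, +0.001067 N).
Azimuth = atan2(E, N) = atan2(-0.0006324, +0.001067) = 329.3° ≈ 329°.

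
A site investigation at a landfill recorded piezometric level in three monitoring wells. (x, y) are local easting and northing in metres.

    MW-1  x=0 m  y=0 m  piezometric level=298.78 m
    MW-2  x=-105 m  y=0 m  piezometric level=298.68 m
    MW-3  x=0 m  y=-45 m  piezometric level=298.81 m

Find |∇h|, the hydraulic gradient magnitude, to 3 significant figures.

0.00116

∂h/∂x = (298.68 − 298.78) / (-105 − 0) = +0.0009524
∂h/∂y = (298.81 − 298.78) / (-45 − 0) = -0.0006667
|∇h| = √(0.0009524² + -0.0006667²) = 0.001163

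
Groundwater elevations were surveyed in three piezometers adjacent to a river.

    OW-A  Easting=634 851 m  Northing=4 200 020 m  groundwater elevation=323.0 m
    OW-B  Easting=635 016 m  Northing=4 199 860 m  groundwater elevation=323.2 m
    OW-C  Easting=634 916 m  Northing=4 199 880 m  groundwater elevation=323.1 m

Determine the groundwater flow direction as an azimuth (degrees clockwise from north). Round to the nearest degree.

286°

Taking OW-A as reference: OW-B−OW-A = (165, -160, +0.2); OW-C−OW-A = (65, -140, +0.1).
Determinant of the coordinate differences = 165·(-140) − 65·(-160) = -12700.
∂h/∂x = [(+0.2)·(-140) − (+0.1)·(-160)] / -12700 = +0.0009449
∂h/∂y = [165·(+0.1) − 65·(+0.2)] / -12700 = -0.0002756
Flow direction (−∇h) has components (-0.0009449 E, +0.0002756 N).
Azimuth = atan2(E, N) = atan2(-0.0009449, +0.0002756) = 286.3° ≈ 286°.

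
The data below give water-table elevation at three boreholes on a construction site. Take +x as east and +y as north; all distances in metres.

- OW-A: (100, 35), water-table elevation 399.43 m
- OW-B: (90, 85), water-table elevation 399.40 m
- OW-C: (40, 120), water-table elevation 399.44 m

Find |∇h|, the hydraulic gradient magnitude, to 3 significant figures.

0.00167

With h = a·x + b·y + c and OW-A as origin, the differences give:
  (-10)·a + 50·b = -0.03
  (-60)·a + 85·b = +0.01
Eliminate b (×85 and ×50, subtract): 2150·a = -3.050 → a = ∂h/∂x = -0.001419
Back-substitute: b = ∂h/∂y = -0.0008837.
|∇h| = √(-0.001419² + -0.0008837²) = 0.001672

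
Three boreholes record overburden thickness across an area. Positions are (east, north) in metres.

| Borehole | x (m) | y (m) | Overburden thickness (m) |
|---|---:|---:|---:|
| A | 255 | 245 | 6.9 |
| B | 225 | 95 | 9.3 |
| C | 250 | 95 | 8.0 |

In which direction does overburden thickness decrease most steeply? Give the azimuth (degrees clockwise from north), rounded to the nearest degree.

084°

Differences from A: to B (Δx, Δy, Δh) = (-30, -150, +2.4); to C = (-5, -150, +1.1).
Solve a·Δx + b·Δy = Δd: det = (-30)·(-150) − (-5)·(-150) = 3750.
∂d/∂x = [(+2.4)·(-150) − (+1.1)·(-150)] / 3750 = -0.05200
∂d/∂y = [(-30)·(+1.1) − (-5)·(+2.4)] / 3750 = -0.005600
Steepest decrease is along −∇f: components (+0.05200 E, +0.005600 N).
Azimuth = atan2(+0.05200, +0.005600) = 83.9° ≈ 084°.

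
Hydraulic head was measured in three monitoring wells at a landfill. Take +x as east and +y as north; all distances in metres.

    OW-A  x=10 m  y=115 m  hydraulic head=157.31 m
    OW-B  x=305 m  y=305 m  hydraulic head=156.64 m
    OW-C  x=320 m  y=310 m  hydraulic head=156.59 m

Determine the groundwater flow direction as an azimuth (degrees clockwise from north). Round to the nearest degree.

127°

Taking OW-A as reference: OW-B−OW-A = (295, 190, -0.67); OW-C−OW-A = (310, 195, -0.72).
Determinant of the coordinate differences = 295·195 − 310·190 = -1375.
∂h/∂x = [(-0.67)·195 − (-0.72)·190] / -1375 = -0.004473
∂h/∂y = [295·(-0.72) − 310·(-0.67)] / -1375 = +0.003418
Flow direction (−∇h) has components (+0.004473 E, -0.003418 N).
Azimuth = atan2(E, N) = atan2(+0.004473, -0.003418) = 127.4° ≈ 127°.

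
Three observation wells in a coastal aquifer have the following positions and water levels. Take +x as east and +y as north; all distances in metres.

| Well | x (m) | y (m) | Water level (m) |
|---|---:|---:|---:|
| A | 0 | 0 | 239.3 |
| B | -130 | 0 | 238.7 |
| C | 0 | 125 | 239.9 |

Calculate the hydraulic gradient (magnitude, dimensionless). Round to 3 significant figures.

0.00666

∂h/∂x = (238.7 − 239.3) / (-130 − 0) = +0.004615
∂h/∂y = (239.9 − 239.3) / (125 − 0) = +0.004800
|∇h| = √(0.004615² + 0.004800²) = 0.006659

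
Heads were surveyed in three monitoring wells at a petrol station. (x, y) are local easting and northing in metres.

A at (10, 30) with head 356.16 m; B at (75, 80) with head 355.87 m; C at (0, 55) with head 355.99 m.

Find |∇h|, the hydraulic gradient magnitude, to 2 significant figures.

0.0066

With h = a·x + b·y + c and A as origin, the differences give:
  65·a + 50·b = -0.29
  (-10)·a + 25·b = -0.17
Eliminate b (×25 and ×50, subtract): 2125·a = 1.250 → a = ∂h/∂x = +0.0005882
Back-substitute: b = ∂h/∂y = -0.006565.
|∇h| = √(0.0005882² + -0.006565²) = 0.006591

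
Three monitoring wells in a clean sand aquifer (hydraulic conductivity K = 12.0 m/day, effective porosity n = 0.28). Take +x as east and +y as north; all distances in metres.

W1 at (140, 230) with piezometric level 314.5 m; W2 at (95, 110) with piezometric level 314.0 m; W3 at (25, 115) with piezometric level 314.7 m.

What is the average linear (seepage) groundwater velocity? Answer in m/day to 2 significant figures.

Differences from W1: to W2 (Δx, Δy, Δh) = (-45, -120, -0.5); to W3 = (-115, -115, +0.2).
Solve a·Δx + b·Δy = Δh: det = (-45)·(-115) − (-115)·(-120) = -8625.
∂h/∂x = [(-0.5)·(-115) − (+0.2)·(-120)] / -8625 = -0.009449
∂h/∂y = [(-45)·(+0.2) − (-115)·(-0.5)] / -8625 = +0.007710
|∇h| = √(-0.009449² + 0.007710²) = 0.0122
Seepage velocity v = K·i/n = 12.0 × 0.0122 / 0.28 = 0.5229 m/day.

0.52 m/day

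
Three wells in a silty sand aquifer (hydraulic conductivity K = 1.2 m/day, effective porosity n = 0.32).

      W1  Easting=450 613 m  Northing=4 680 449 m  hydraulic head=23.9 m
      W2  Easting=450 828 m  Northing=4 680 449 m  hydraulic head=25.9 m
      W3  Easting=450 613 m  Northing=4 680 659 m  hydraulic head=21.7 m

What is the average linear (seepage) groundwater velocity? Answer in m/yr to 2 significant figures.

19 m/yr

∂h/∂x = (25.9 − 23.9) / (450828 − 450613) = +0.009302
∂h/∂y = (21.7 − 23.9) / (4680659 − 4680449) = -0.01048
|∇h| = √(0.009302² + -0.01048²) = 0.01401
Seepage velocity v = K·i/n = 1.2 × 0.01401 / 0.32 = 0.05254 m/day = 19.19 m/yr.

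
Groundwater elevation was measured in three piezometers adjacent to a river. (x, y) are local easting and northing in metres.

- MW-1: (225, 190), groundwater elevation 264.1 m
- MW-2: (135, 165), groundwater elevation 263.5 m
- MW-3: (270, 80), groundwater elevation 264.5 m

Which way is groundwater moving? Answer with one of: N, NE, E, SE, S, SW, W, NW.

Taking MW-1 as reference: MW-2−MW-1 = (-90, -25, -0.6); MW-3−MW-1 = (45, -110, +0.4).
Solve a·Δx + b·Δy = Δh: det = (-90)·(-110) − 45·(-25) = 11025.
∂h/∂x = [(-0.6)·(-110) − (+0.4)·(-25)] / 11025 = +0.006893
∂h/∂y = [(-90)·(+0.4) − 45·(-0.6)] / 11025 = -0.0008163
Flow = −∇h = (-0.006893 east, +0.0008163 north), which points west.

W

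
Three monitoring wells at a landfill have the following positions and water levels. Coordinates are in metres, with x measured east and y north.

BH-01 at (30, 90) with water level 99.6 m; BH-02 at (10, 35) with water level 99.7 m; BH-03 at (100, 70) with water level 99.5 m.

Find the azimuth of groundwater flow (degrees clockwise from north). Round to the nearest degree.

056°

Differences from BH-01: to BH-02 (Δx, Δy, Δh) = (-20, -55, +0.1); to BH-03 = (70, -20, -0.1).
Solve a·Δx + b·Δy = Δh: det = (-20)·(-20) − 70·(-55) = 4250.
∂h/∂x = [(+0.1)·(-20) − (-0.1)·(-55)] / 4250 = -0.001765
∂h/∂y = [(-20)·(-0.1) − 70·(+0.1)] / 4250 = -0.001176
Flow direction (−∇h) has components (+0.001765 E, +0.001176 N).
Azimuth = atan2(E, N) = atan2(+0.001765, +0.001176) = 56.3° ≈ 056°.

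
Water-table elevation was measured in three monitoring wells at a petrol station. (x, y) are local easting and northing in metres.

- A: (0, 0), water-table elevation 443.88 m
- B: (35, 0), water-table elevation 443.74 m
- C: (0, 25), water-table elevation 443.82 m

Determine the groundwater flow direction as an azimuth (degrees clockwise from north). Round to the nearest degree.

059°

∂h/∂x = (443.74 − 443.88) / (35 − 0) = -0.004000
∂h/∂y = (443.82 − 443.88) / (25 − 0) = -0.002400
Flow direction (−∇h) has components (+0.004000 E, +0.002400 N).
Azimuth = atan2(E, N) = atan2(+0.004000, +0.002400) = 59.0° ≈ 059°.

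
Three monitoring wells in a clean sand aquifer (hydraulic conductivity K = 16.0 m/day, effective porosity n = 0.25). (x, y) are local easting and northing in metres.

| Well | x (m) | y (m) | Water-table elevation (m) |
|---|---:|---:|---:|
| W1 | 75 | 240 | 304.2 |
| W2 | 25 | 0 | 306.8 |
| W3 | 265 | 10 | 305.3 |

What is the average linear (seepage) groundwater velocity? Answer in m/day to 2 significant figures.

Taking W1 as reference: W2−W1 = (-50, -240, +2.6); W3−W1 = (190, -230, +1.1).
Determinant of the coordinate differences = (-50)·(-230) − 190·(-240) = 57100.
∂h/∂x = [(+2.6)·(-230) − (+1.1)·(-240)] / 57100 = -0.005849
∂h/∂y = [(-50)·(+1.1) − 190·(+2.6)] / 57100 = -0.009615
|∇h| = √(-0.005849² + -0.009615²) = 0.01125
Seepage velocity v = K·i/n = 16.0 × 0.01125 / 0.25 = 0.72 m/day.

0.72 m/day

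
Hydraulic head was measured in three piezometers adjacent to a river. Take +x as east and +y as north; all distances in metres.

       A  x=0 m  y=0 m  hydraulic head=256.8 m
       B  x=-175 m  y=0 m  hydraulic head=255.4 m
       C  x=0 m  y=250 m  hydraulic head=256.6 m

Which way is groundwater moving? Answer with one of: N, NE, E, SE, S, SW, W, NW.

∂h/∂x = (255.4 − 256.8) / (-175 − 0) = +0.008000
∂h/∂y = (256.6 − 256.8) / (250 − 0) = -0.0008000
Flow = −∇h = (-0.008000 east, +0.0008000 north), which points west.

W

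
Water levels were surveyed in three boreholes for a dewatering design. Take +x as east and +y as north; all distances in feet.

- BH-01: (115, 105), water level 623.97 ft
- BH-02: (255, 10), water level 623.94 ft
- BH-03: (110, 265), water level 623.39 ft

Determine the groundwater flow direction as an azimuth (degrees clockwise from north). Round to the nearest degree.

036°

Differences from BH-01: to BH-02 (Δx, Δy, Δh) = (140, -95, -0.03); to BH-03 = (-5, 160, -0.58).
Solve a·Δx + b·Δy = Δh: det = 140·160 − (-5)·(-95) = 21925.
∂h/∂x = [(-0.03)·160 − (-0.58)·(-95)] / 21925 = -0.002732
∂h/∂y = [140·(-0.58) − (-5)·(-0.03)] / 21925 = -0.003710
Flow direction (−∇h) has components (+0.002732 E, +0.003710 N).
Azimuth = atan2(E, N) = atan2(+0.002732, +0.003710) = 36.4° ≈ 036°.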